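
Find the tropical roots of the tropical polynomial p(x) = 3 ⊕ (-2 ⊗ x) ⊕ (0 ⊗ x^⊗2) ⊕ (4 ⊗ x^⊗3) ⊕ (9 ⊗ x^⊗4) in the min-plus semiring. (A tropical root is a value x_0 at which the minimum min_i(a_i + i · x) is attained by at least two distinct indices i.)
Roots: {-5, -4, -2, 5}

Each tropical root is a break point of the lower envelope of the lines y = a_i + i · x (there are 5 lines, with slopes 0, 1, ..., 4). Only the lines that attain the minimum somewhere contribute to roots; other lines are dominated. Here the surviving (envelope) indices are i = 4, i = 3, i = 2, i = 1, i = 0.
Intersections between consecutive envelope lines give the roots: for adjacent envelope indices i < j the intersection is x = (a_i − a_j) / (j − i). Reading off the sorted break points: {-5, -4, -2, 5}.
Verification: at each break x_0, at least two indices attain the minimum of min_i(a_i + i · x_0).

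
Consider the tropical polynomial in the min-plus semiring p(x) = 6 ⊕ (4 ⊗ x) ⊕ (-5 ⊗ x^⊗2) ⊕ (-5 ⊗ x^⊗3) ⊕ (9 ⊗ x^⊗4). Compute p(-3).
p(-3) = -14

A tropical monomial a ⊗ x^⊗i evaluates to a + i · x. Evaluating each term at x = -3:
  Term 0 contributes 6 + 0 · -3 = 6
  Term 1 contributes 4 + 1 · -3 = 1
  Term 2 contributes -5 + 2 · -3 = -11
  Term 3 contributes -5 + 3 · -3 = -14
  Term 4 contributes 9 + 4 · -3 = -3
p(-3) = ⊕ of these = min[6, 1, -11, -14, -3] = -14.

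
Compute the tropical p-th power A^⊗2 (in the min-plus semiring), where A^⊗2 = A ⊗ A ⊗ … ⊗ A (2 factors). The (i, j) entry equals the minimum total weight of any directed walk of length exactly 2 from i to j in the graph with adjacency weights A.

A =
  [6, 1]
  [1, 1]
A^⊗2 =
  [2, 2]
  [2, 2]

Each entry (A^⊗2)_ij equals the minimum over all length-2 walks i = v_0 → v_1 → … → v_2 = j of Σ_t A[v_t][v_{t+1}]. For example, for (i, j) = (0, 1) we minimise over 2 possible intermediate vertex sequences; the minimum is 2, attained along the walk 0 → 1 → 1.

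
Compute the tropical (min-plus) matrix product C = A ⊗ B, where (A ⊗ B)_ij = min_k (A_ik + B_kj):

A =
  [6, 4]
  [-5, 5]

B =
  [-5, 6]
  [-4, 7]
A ⊗ B =
  [0, 11]
  [-10, 1]

Apply the min-plus product entry-by-entry:
  C[0][0] = min over k of (A[0][0] + B[0][0] = 6 + -5 = 1, A[0][1] + B[1][0] = 4 + -4 = 0) = 0 (attained at k = 1)
  C[0][1] = min over k of (A[0][0] + B[0][1] = 6 + 6 = 12, A[0][1] + B[1][1] = 4 + 7 = 11) = 11 (attained at k = 1)
  C[1][0] = min over k of (A[1][0] + B[0][0] = -5 + -5 = -10, A[1][1] + B[1][0] = 5 + -4 = 1) = -10 (attained at k = 0)
  C[1][1] = min over k of (A[1][0] + B[0][1] = -5 + 6 = 1, A[1][1] + B[1][1] = 5 + 7 = 12) = 1 (attained at k = 0)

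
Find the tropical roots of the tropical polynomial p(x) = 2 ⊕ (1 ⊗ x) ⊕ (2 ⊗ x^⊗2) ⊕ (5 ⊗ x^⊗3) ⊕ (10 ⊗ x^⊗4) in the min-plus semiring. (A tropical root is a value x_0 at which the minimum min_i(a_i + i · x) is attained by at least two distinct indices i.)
Roots: {-5, -3, -1, 1}

Each tropical root is a break point of the lower envelope of the lines y = a_i + i · x (there are 5 lines, with slopes 0, 1, ..., 4). Only the lines that attain the minimum somewhere contribute to roots; other lines are dominated. Here the surviving (envelope) indices are i = 4, i = 3, i = 2, i = 1, i = 0.
Intersections between consecutive envelope lines give the roots: for adjacent envelope indices i < j the intersection is x = (a_i − a_j) / (j − i). Reading off the sorted break points: {-5, -3, -1, 1}.
Verification: at each break x_0, at least two indices attain the minimum of min_i(a_i + i · x_0).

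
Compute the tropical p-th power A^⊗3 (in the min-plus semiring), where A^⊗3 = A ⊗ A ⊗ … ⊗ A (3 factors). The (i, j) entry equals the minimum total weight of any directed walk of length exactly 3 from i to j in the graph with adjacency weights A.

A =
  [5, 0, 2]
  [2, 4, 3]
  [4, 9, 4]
A^⊗3 =
  [6, 2, 4]
  [4, 6, 5]
  [6, 8, 7]

Each entry (A^⊗3)_ij equals the minimum over all length-3 walks i = v_0 → v_1 → … → v_3 = j of Σ_t A[v_t][v_{t+1}]. For example, for (i, j) = (0, 2) we minimise over 9 possible intermediate vertex sequences; the minimum is 4, attained along the walk 0 → 1 → 0 → 2.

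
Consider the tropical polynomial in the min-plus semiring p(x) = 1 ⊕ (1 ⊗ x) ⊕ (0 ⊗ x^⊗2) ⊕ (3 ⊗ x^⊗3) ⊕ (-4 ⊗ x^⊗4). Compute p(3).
p(3) = 1

A tropical monomial a ⊗ x^⊗i evaluates to a + i · x. Evaluating each term at x = 3:
  Term 0 contributes 1 + 0 · 3 = 1
  Term 1 contributes 1 + 1 · 3 = 4
  Term 2 contributes 0 + 2 · 3 = 6
  Term 3 contributes 3 + 3 · 3 = 12
  Term 4 contributes -4 + 4 · 3 = 8
p(3) = ⊕ of these = min[1, 4, 6, 12, 8] = 1.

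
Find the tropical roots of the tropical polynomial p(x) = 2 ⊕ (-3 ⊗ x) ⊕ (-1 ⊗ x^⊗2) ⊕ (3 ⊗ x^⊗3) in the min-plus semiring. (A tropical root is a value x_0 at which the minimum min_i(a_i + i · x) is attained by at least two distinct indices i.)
Roots: {-4, -2, 5}

Each tropical root is a break point of the lower envelope of the lines y = a_i + i · x (there are 4 lines, with slopes 0, 1, ..., 3). Only the lines that attain the minimum somewhere contribute to roots; other lines are dominated. Here the surviving (envelope) indices are i = 3, i = 2, i = 1, i = 0.
Intersections between consecutive envelope lines give the roots: for adjacent envelope indices i < j the intersection is x = (a_i − a_j) / (j − i). Reading off the sorted break points: {-4, -2, 5}.
Verification: at each break x_0, at least two indices attain the minimum of min_i(a_i + i · x_0).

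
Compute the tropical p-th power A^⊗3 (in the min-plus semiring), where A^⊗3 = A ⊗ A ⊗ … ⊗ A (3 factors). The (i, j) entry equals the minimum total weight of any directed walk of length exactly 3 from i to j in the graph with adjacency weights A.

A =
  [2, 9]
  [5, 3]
A^⊗3 =
  [6, 13]
  [9, 9]

Each entry (A^⊗3)_ij equals the minimum over all length-3 walks i = v_0 → v_1 → … → v_3 = j of Σ_t A[v_t][v_{t+1}]. For example, for (i, j) = (0, 1) we minimise over 4 possible intermediate vertex sequences; the minimum is 13, attained along the walk 0 → 0 → 0 → 1.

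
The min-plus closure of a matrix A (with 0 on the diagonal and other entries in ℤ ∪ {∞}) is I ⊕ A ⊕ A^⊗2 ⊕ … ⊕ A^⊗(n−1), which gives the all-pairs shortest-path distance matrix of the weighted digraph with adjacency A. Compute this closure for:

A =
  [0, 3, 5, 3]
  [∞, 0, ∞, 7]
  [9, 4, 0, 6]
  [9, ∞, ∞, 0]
Closure =
  [0, 3, 5, 3]
  [16, 0, 21, 7]
  [9, 4, 0, 6]
  [9, 12, 14, 0]

This is the Floyd-Warshall all-pairs shortest-path computation. For each intermediate vertex k = 0, 1, …, 3, update dist[i][j] ← min(dist[i][j], dist[i][k] + dist[k][j]). The final matrix gives, for each (i, j), the minimum total weight of any directed path from i to j (possibly empty when i = j).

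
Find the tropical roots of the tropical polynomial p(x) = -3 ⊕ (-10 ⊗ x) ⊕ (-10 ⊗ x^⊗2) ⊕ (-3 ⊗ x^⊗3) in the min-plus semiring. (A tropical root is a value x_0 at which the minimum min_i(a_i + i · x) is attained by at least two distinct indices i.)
Roots: {-7, 0, 7}

Each tropical root is a break point of the lower envelope of the lines y = a_i + i · x (there are 4 lines, with slopes 0, 1, ..., 3). Only the lines that attain the minimum somewhere contribute to roots; other lines are dominated. Here the surviving (envelope) indices are i = 3, i = 2, i = 1, i = 0.
Intersections between consecutive envelope lines give the roots: for adjacent envelope indices i < j the intersection is x = (a_i − a_j) / (j − i). Reading off the sorted break points: {-7, 0, 7}.
Verification: at each break x_0, at least two indices attain the minimum of min_i(a_i + i · x_0).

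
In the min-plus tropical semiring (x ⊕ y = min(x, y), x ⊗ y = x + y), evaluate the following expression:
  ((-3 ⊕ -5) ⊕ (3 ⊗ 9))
((-3 ⊕ -5) ⊕ (3 ⊗ 9)) = -5

Expand innermost to outermost. Recall ⊕ takes the minimum of its arguments and ⊗ takes their sum. Working out the expression ((-3 ⊕ -5) ⊕ (3 ⊗ 9)) gives -5.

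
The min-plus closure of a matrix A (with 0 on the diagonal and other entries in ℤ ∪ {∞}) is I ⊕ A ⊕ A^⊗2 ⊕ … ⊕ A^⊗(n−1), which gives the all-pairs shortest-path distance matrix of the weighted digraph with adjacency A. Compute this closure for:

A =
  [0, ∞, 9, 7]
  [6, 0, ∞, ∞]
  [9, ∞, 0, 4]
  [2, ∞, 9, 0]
Closure =
  [0, ∞, 9, 7]
  [6, 0, 15, 13]
  [6, ∞, 0, 4]
  [2, ∞, 9, 0]

This is the Floyd-Warshall all-pairs shortest-path computation. For each intermediate vertex k = 0, 1, …, 3, update dist[i][j] ← min(dist[i][j], dist[i][k] + dist[k][j]). The final matrix gives, for each (i, j), the minimum total weight of any directed path from i to j (possibly empty when i = j).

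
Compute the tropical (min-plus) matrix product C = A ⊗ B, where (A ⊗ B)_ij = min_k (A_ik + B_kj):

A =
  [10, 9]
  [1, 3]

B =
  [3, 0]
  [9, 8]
A ⊗ B =
  [13, 10]
  [4, 1]

Apply the min-plus product entry-by-entry:
  C[0][0] = min over k of (A[0][0] + B[0][0] = 10 + 3 = 13, A[0][1] + B[1][0] = 9 + 9 = 18) = 13 (attained at k = 0)
  C[0][1] = min over k of (A[0][0] + B[0][1] = 10 + 0 = 10, A[0][1] + B[1][1] = 9 + 8 = 17) = 10 (attained at k = 0)
  C[1][0] = min over k of (A[1][0] + B[0][0] = 1 + 3 = 4, A[1][1] + B[1][0] = 3 + 9 = 12) = 4 (attained at k = 0)
  C[1][1] = min over k of (A[1][0] + B[0][1] = 1 + 0 = 1, A[1][1] + B[1][1] = 3 + 8 = 11) = 1 (attained at k = 0)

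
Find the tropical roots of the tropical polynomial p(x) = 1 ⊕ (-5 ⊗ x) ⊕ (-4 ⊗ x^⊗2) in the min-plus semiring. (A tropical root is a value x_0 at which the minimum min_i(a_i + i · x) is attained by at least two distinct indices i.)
Roots: {-1, 6}

Each tropical root is a break point of the lower envelope of the lines y = a_i + i · x (there are 3 lines, with slopes 0, 1, ..., 2). Only the lines that attain the minimum somewhere contribute to roots; other lines are dominated. Here the surviving (envelope) indices are i = 2, i = 1, i = 0.
Intersections between consecutive envelope lines give the roots: for adjacent envelope indices i < j the intersection is x = (a_i − a_j) / (j − i). Reading off the sorted break points: {-1, 6}.
Verification: at each break x_0, at least two indices attain the minimum of min_i(a_i + i · x_0).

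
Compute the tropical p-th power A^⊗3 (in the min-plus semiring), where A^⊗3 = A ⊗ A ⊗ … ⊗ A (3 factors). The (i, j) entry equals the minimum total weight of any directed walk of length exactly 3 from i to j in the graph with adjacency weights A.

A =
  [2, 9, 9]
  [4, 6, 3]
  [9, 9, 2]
A^⊗3 =
  [6, 13, 13]
  [8, 14, 7]
  [13, 13, 6]

Each entry (A^⊗3)_ij equals the minimum over all length-3 walks i = v_0 → v_1 → … → v_3 = j of Σ_t A[v_t][v_{t+1}]. For example, for (i, j) = (0, 2) we minimise over 9 possible intermediate vertex sequences; the minimum is 13, attained along the walk 0 → 0 → 0 → 2.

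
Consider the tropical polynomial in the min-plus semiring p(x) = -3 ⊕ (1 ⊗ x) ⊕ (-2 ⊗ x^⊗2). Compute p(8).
p(8) = -3

A tropical monomial a ⊗ x^⊗i evaluates to a + i · x. Evaluating each term at x = 8:
  Term 0 contributes -3 + 0 · 8 = -3
  Term 1 contributes 1 + 1 · 8 = 9
  Term 2 contributes -2 + 2 · 8 = 14
p(8) = ⊕ of these = min[-3, 9, 14] = -3.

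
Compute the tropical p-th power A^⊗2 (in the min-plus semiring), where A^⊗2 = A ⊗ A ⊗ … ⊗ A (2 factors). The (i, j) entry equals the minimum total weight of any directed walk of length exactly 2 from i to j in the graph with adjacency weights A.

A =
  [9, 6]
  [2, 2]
A^⊗2 =
  [8, 8]
  [4, 4]

Each entry (A^⊗2)_ij equals the minimum over all length-2 walks i = v_0 → v_1 → … → v_2 = j of Σ_t A[v_t][v_{t+1}]. For example, for (i, j) = (0, 1) we minimise over 2 possible intermediate vertex sequences; the minimum is 8, attained along the walk 0 → 1 → 1.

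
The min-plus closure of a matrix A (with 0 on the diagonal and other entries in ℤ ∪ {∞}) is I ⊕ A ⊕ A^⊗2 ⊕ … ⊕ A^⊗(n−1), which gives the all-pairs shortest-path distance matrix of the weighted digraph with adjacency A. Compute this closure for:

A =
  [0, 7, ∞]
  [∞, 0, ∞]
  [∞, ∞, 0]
Closure =
  [0, 7, ∞]
  [∞, 0, ∞]
  [∞, ∞, 0]

This is the Floyd-Warshall all-pairs shortest-path computation. For each intermediate vertex k = 0, 1, …, 2, update dist[i][j] ← min(dist[i][j], dist[i][k] + dist[k][j]). The final matrix gives, for each (i, j), the minimum total weight of any directed path from i to j (possibly empty when i = j).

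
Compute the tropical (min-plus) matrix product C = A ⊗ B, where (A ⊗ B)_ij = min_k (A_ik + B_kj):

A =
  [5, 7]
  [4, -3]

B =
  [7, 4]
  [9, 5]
A ⊗ B =
  [12, 9]
  [6, 2]

Apply the min-plus product entry-by-entry:
  C[0][0] = min over k of (A[0][0] + B[0][0] = 5 + 7 = 12, A[0][1] + B[1][0] = 7 + 9 = 16) = 12 (attained at k = 0)
  C[0][1] = min over k of (A[0][0] + B[0][1] = 5 + 4 = 9, A[0][1] + B[1][1] = 7 + 5 = 12) = 9 (attained at k = 0)
  C[1][0] = min over k of (A[1][0] + B[0][0] = 4 + 7 = 11, A[1][1] + B[1][0] = -3 + 9 = 6) = 6 (attained at k = 1)
  C[1][1] = min over k of (A[1][0] + B[0][1] = 4 + 4 = 8, A[1][1] + B[1][1] = -3 + 5 = 2) = 2 (attained at k = 1)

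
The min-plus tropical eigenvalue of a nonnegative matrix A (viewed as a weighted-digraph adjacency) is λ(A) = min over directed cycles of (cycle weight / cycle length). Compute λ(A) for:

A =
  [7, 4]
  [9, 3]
λ(A) = 3

Enumerate directed cycles and compute their means (weight / length). Sample:
  cycle 0 → 0: weight = 7, length = 1, mean = 7/1 ≈ 7.000
  cycle 1 → 1: weight = 3, length = 1, mean = 3/1 ≈ 3.000
  cycle 0 → 1 → 0: weight = 13, length = 2, mean = 13/2 ≈ 6.500
  cycle 1 → 0 → 1: weight = 13, length = 2, mean = 13/2 ≈ 6.500
Minimum mean = 3.000, attained e.g. along the cycle 1 → 1 with weight 3 and length 1. So λ(A) = 3/1 = 3.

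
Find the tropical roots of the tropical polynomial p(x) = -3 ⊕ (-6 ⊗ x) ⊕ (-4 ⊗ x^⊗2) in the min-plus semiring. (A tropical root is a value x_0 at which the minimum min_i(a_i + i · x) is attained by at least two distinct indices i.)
Roots: {-2, 3}

Each tropical root is a break point of the lower envelope of the lines y = a_i + i · x (there are 3 lines, with slopes 0, 1, ..., 2). Only the lines that attain the minimum somewhere contribute to roots; other lines are dominated. Here the surviving (envelope) indices are i = 2, i = 1, i = 0.
Intersections between consecutive envelope lines give the roots: for adjacent envelope indices i < j the intersection is x = (a_i − a_j) / (j − i). Reading off the sorted break points: {-2, 3}.
Verification: at each break x_0, at least two indices attain the minimum of min_i(a_i + i · x_0).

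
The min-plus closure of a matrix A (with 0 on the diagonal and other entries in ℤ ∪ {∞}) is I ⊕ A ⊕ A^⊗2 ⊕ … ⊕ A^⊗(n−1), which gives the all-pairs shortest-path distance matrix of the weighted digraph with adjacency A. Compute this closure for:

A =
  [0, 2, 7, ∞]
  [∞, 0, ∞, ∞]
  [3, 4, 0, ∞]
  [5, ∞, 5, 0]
Closure =
  [0, 2, 7, ∞]
  [∞, 0, ∞, ∞]
  [3, 4, 0, ∞]
  [5, 7, 5, 0]

This is the Floyd-Warshall all-pairs shortest-path computation. For each intermediate vertex k = 0, 1, …, 3, update dist[i][j] ← min(dist[i][j], dist[i][k] + dist[k][j]). The final matrix gives, for each (i, j), the minimum total weight of any directed path from i to j (possibly empty when i = j).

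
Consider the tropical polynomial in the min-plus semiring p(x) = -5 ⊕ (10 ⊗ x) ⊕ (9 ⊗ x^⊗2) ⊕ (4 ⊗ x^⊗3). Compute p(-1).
p(-1) = -5

A tropical monomial a ⊗ x^⊗i evaluates to a + i · x. Evaluating each term at x = -1:
  Term 0 contributes -5 + 0 · -1 = -5
  Term 1 contributes 10 + 1 · -1 = 9
  Term 2 contributes 9 + 2 · -1 = 7
  Term 3 contributes 4 + 3 · -1 = 1
p(-1) = ⊕ of these = min[-5, 9, 7, 1] = -5.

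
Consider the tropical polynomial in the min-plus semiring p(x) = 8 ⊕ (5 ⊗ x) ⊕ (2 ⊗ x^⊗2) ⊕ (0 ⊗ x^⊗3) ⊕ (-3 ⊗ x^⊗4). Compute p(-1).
p(-1) = -7

A tropical monomial a ⊗ x^⊗i evaluates to a + i · x. Evaluating each term at x = -1:
  Term 0 contributes 8 + 0 · -1 = 8
  Term 1 contributes 5 + 1 · -1 = 4
  Term 2 contributes 2 + 2 · -1 = 0
  Term 3 contributes 0 + 3 · -1 = -3
  Term 4 contributes -3 + 4 · -1 = -7
p(-1) = ⊕ of these = min[8, 4, 0, -3, -7] = -7.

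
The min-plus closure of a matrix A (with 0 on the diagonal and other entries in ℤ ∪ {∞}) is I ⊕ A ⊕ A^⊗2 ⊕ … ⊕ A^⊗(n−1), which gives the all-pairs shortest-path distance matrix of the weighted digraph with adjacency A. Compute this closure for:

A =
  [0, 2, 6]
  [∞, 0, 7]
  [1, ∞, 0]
Closure =
  [0, 2, 6]
  [8, 0, 7]
  [1, 3, 0]

This is the Floyd-Warshall all-pairs shortest-path computation. For each intermediate vertex k = 0, 1, …, 2, update dist[i][j] ← min(dist[i][j], dist[i][k] + dist[k][j]). The final matrix gives, for each (i, j), the minimum total weight of any directed path from i to j (possibly empty when i = j).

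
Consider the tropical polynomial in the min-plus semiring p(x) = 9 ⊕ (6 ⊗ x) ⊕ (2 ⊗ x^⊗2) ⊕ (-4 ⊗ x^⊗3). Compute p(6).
p(6) = 9

A tropical monomial a ⊗ x^⊗i evaluates to a + i · x. Evaluating each term at x = 6:
  Term 0 contributes 9 + 0 · 6 = 9
  Term 1 contributes 6 + 1 · 6 = 12
  Term 2 contributes 2 + 2 · 6 = 14
  Term 3 contributes -4 + 3 · 6 = 14
p(6) = ⊕ of these = min[9, 12, 14, 14] = 9.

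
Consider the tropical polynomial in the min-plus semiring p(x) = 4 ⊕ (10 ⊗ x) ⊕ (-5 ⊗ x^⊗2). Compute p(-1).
p(-1) = -7

A tropical monomial a ⊗ x^⊗i evaluates to a + i · x. Evaluating each term at x = -1:
  Term 0 contributes 4 + 0 · -1 = 4
  Term 1 contributes 10 + 1 · -1 = 9
  Term 2 contributes -5 + 2 · -1 = -7
p(-1) = ⊕ of these = min[4, 9, -7] = -7.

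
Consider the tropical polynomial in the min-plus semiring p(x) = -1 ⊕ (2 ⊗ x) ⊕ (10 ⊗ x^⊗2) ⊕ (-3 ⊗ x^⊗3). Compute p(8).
p(8) = -1

A tropical monomial a ⊗ x^⊗i evaluates to a + i · x. Evaluating each term at x = 8:
  Term 0 contributes -1 + 0 · 8 = -1
  Term 1 contributes 2 + 1 · 8 = 10
  Term 2 contributes 10 + 2 · 8 = 26
  Term 3 contributes -3 + 3 · 8 = 21
p(8) = ⊕ of these = min[-1, 10, 26, 21] = -1.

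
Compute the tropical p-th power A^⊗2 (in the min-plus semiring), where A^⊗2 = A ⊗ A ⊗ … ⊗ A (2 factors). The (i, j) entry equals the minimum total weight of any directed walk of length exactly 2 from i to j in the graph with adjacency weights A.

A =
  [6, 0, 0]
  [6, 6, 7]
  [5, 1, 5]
A^⊗2 =
  [5, 1, 5]
  [12, 6, 6]
  [7, 5, 5]

Each entry (A^⊗2)_ij equals the minimum over all length-2 walks i = v_0 → v_1 → … → v_2 = j of Σ_t A[v_t][v_{t+1}]. For example, for (i, j) = (0, 2) we minimise over 3 possible intermediate vertex sequences; the minimum is 5, attained along the walk 0 → 2 → 2.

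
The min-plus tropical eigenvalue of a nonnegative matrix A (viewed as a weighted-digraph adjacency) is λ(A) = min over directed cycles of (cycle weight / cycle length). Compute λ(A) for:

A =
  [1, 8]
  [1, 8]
λ(A) = 1

Enumerate directed cycles and compute their means (weight / length). Sample:
  cycle 0 → 0: weight = 1, length = 1, mean = 1/1 ≈ 1.000
  cycle 1 → 1: weight = 8, length = 1, mean = 8/1 ≈ 8.000
  cycle 0 → 1 → 0: weight = 9, length = 2, mean = 9/2 ≈ 4.500
  cycle 1 → 0 → 1: weight = 9, length = 2, mean = 9/2 ≈ 4.500
Minimum mean = 1.000, attained e.g. along the cycle 0 → 0 with weight 1 and length 1. So λ(A) = 1/1 = 1.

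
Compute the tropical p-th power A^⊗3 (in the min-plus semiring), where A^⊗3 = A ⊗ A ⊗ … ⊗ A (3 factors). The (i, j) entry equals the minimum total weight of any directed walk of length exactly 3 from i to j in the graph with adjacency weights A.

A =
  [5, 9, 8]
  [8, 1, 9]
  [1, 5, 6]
A^⊗3 =
  [14, 11, 17]
  [10, 3, 11]
  [10, 7, 14]

Each entry (A^⊗3)_ij equals the minimum over all length-3 walks i = v_0 → v_1 → … → v_3 = j of Σ_t A[v_t][v_{t+1}]. For example, for (i, j) = (0, 2) we minimise over 9 possible intermediate vertex sequences; the minimum is 17, attained along the walk 0 → 2 → 0 → 2.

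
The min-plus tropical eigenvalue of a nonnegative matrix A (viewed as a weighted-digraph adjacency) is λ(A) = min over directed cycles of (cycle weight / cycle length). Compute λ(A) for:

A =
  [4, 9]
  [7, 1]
λ(A) = 1

Enumerate directed cycles and compute their means (weight / length). Sample:
  cycle 0 → 0: weight = 4, length = 1, mean = 4/1 ≈ 4.000
  cycle 1 → 1: weight = 1, length = 1, mean = 1/1 ≈ 1.000
  cycle 0 → 1 → 0: weight = 16, length = 2, mean = 16/2 ≈ 8.000
  cycle 1 → 0 → 1: weight = 16, length = 2, mean = 16/2 ≈ 8.000
Minimum mean = 1.000, attained e.g. along the cycle 1 → 1 with weight 1 and length 1. So λ(A) = 1/1 = 1.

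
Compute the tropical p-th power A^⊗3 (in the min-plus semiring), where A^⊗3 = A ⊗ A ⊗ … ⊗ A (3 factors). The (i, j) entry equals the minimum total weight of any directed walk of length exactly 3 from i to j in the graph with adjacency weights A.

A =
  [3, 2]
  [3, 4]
A^⊗3 =
  [8, 7]
  [8, 8]

Each entry (A^⊗3)_ij equals the minimum over all length-3 walks i = v_0 → v_1 → … → v_3 = j of Σ_t A[v_t][v_{t+1}]. For example, for (i, j) = (0, 1) we minimise over 4 possible intermediate vertex sequences; the minimum is 7, attained along the walk 0 → 1 → 0 → 1.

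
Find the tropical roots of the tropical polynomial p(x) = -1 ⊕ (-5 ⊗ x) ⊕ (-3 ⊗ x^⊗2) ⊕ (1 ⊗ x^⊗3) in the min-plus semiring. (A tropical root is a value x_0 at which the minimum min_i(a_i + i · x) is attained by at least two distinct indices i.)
Roots: {-4, -2, 4}

Each tropical root is a break point of the lower envelope of the lines y = a_i + i · x (there are 4 lines, with slopes 0, 1, ..., 3). Only the lines that attain the minimum somewhere contribute to roots; other lines are dominated. Here the surviving (envelope) indices are i = 3, i = 2, i = 1, i = 0.
Intersections between consecutive envelope lines give the roots: for adjacent envelope indices i < j the intersection is x = (a_i − a_j) / (j − i). Reading off the sorted break points: {-4, -2, 4}.
Verification: at each break x_0, at least two indices attain the minimum of min_i(a_i + i · x_0).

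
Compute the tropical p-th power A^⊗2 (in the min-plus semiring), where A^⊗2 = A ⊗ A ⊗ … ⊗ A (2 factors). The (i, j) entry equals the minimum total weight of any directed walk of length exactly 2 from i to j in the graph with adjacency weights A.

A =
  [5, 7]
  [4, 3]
A^⊗2 =
  [10, 10]
  [7, 6]

Each entry (A^⊗2)_ij equals the minimum over all length-2 walks i = v_0 → v_1 → … → v_2 = j of Σ_t A[v_t][v_{t+1}]. For example, for (i, j) = (0, 1) we minimise over 2 possible intermediate vertex sequences; the minimum is 10, attained along the walk 0 → 1 → 1.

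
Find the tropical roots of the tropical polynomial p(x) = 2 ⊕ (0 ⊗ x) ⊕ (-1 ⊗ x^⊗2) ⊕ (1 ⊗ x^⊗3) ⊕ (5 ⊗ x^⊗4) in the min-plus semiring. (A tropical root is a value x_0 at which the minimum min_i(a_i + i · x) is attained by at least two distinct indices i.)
Roots: {-4, -2, 1, 2}

Each tropical root is a break point of the lower envelope of the lines y = a_i + i · x (there are 5 lines, with slopes 0, 1, ..., 4). Only the lines that attain the minimum somewhere contribute to roots; other lines are dominated. Here the surviving (envelope) indices are i = 4, i = 3, i = 2, i = 1, i = 0.
Intersections between consecutive envelope lines give the roots: for adjacent envelope indices i < j the intersection is x = (a_i − a_j) / (j − i). Reading off the sorted break points: {-4, -2, 1, 2}.
Verification: at each break x_0, at least two indices attain the minimum of min_i(a_i + i · x_0).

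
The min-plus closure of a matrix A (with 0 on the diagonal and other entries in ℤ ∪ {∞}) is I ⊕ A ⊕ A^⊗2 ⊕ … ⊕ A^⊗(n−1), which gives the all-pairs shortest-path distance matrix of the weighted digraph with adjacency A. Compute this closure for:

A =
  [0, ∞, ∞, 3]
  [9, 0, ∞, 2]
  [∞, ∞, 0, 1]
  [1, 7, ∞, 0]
Closure =
  [0, 10, ∞, 3]
  [3, 0, ∞, 2]
  [2, 8, 0, 1]
  [1, 7, ∞, 0]

This is the Floyd-Warshall all-pairs shortest-path computation. For each intermediate vertex k = 0, 1, …, 3, update dist[i][j] ← min(dist[i][j], dist[i][k] + dist[k][j]). The final matrix gives, for each (i, j), the minimum total weight of any directed path from i to j (possibly empty when i = j).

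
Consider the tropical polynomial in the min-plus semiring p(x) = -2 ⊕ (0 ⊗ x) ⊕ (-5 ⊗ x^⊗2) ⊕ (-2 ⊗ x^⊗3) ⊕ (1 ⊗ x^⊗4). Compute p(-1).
p(-1) = -7

A tropical monomial a ⊗ x^⊗i evaluates to a + i · x. Evaluating each term at x = -1:
  Term 0 contributes -2 + 0 · -1 = -2
  Term 1 contributes 0 + 1 · -1 = -1
  Term 2 contributes -5 + 2 · -1 = -7
  Term 3 contributes -2 + 3 · -1 = -5
  Term 4 contributes 1 + 4 · -1 = -3
p(-1) = ⊕ of these = min[-2, -1, -7, -5, -3] = -7.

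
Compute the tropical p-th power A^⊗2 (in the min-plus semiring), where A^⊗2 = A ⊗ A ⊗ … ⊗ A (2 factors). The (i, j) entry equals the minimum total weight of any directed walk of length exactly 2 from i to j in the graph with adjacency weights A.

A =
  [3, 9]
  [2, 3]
A^⊗2 =
  [6, 12]
  [5, 6]

Each entry (A^⊗2)_ij equals the minimum over all length-2 walks i = v_0 → v_1 → … → v_2 = j of Σ_t A[v_t][v_{t+1}]. For example, for (i, j) = (0, 1) we minimise over 2 possible intermediate vertex sequences; the minimum is 12, attained along the walk 0 → 0 → 1.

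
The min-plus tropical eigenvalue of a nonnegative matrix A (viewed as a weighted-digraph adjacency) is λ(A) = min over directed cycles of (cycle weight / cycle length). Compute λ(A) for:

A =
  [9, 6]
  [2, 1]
λ(A) = 1

Enumerate directed cycles and compute their means (weight / length). Sample:
  cycle 0 → 0: weight = 9, length = 1, mean = 9/1 ≈ 9.000
  cycle 1 → 1: weight = 1, length = 1, mean = 1/1 ≈ 1.000
  cycle 0 → 1 → 0: weight = 8, length = 2, mean = 8/2 ≈ 4.000
  cycle 1 → 0 → 1: weight = 8, length = 2, mean = 8/2 ≈ 4.000
Minimum mean = 1.000, attained e.g. along the cycle 1 → 1 with weight 1 and length 1. So λ(A) = 1/1 = 1.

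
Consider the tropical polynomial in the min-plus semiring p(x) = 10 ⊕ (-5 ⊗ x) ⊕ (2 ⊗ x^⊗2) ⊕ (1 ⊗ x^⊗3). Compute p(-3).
p(-3) = -8

A tropical monomial a ⊗ x^⊗i evaluates to a + i · x. Evaluating each term at x = -3:
  Term 0 contributes 10 + 0 · -3 = 10
  Term 1 contributes -5 + 1 · -3 = -8
  Term 2 contributes 2 + 2 · -3 = -4
  Term 3 contributes 1 + 3 · -3 = -8
p(-3) = ⊕ of these = min[10, -8, -4, -8] = -8.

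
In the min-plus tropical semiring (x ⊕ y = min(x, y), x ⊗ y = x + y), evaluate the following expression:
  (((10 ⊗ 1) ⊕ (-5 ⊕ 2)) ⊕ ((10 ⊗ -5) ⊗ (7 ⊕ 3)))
(((10 ⊗ 1) ⊕ (-5 ⊕ 2)) ⊕ ((10 ⊗ -5) ⊗ (7 ⊕ 3))) = -5

Expand innermost to outermost. Recall ⊕ takes the minimum of its arguments and ⊗ takes their sum. Working out the expression (((10 ⊗ 1) ⊕ (-5 ⊕ 2)) ⊕ ((10 ⊗ -5) ⊗ (7 ⊕ 3))) gives -5.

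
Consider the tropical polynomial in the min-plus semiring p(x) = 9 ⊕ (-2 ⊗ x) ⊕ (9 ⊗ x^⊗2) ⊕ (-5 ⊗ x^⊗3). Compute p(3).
p(3) = 1

A tropical monomial a ⊗ x^⊗i evaluates to a + i · x. Evaluating each term at x = 3:
  Term 0 contributes 9 + 0 · 3 = 9
  Term 1 contributes -2 + 1 · 3 = 1
  Term 2 contributes 9 + 2 · 3 = 15
  Term 3 contributes -5 + 3 · 3 = 4
p(3) = ⊕ of these = min[9, 1, 15, 4] = 1.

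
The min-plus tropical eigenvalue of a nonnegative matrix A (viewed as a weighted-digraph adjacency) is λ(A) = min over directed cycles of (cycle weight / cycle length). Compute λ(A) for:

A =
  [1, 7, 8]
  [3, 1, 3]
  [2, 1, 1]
λ(A) = 1

Enumerate directed cycles and compute their means (weight / length). Sample:
  cycle 0 → 0: weight = 1, length = 1, mean = 1/1 ≈ 1.000
  cycle 1 → 1: weight = 1, length = 1, mean = 1/1 ≈ 1.000
  cycle 2 → 2: weight = 1, length = 1, mean = 1/1 ≈ 1.000
  cycle 0 → 1 → 0: weight = 10, length = 2, mean = 10/2 ≈ 5.000
  cycle 0 → 2 → 0: weight = 10, length = 2, mean = 10/2 ≈ 5.000
  cycle 1 → 0 → 1: weight = 10, length = 2, mean = 10/2 ≈ 5.000
Minimum mean = 1.000, attained e.g. along the cycle 0 → 0 with weight 1 and length 1. So λ(A) = 1/1 = 1.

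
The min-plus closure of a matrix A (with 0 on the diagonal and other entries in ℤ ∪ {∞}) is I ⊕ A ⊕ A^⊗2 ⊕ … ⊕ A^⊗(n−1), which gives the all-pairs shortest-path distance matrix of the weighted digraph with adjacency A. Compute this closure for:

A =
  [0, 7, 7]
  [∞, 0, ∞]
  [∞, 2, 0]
Closure =
  [0, 7, 7]
  [∞, 0, ∞]
  [∞, 2, 0]

This is the Floyd-Warshall all-pairs shortest-path computation. For each intermediate vertex k = 0, 1, …, 2, update dist[i][j] ← min(dist[i][j], dist[i][k] + dist[k][j]). The final matrix gives, for each (i, j), the minimum total weight of any directed path from i to j (possibly empty when i = j).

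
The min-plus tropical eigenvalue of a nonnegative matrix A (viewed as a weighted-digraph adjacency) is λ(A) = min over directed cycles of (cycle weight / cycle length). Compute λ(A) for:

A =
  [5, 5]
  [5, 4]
λ(A) = 4

Enumerate directed cycles and compute their means (weight / length). Sample:
  cycle 0 → 0: weight = 5, length = 1, mean = 5/1 ≈ 5.000
  cycle 1 → 1: weight = 4, length = 1, mean = 4/1 ≈ 4.000
  cycle 0 → 1 → 0: weight = 10, length = 2, mean = 10/2 ≈ 5.000
  cycle 1 → 0 → 1: weight = 10, length = 2, mean = 10/2 ≈ 5.000
Minimum mean = 4.000, attained e.g. along the cycle 1 → 1 with weight 4 and length 1. So λ(A) = 4/1 = 4.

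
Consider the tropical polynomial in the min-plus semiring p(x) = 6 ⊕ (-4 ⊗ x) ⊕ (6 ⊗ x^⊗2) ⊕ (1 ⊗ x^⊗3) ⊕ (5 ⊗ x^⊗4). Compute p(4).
p(4) = 0

A tropical monomial a ⊗ x^⊗i evaluates to a + i · x. Evaluating each term at x = 4:
  Term 0 contributes 6 + 0 · 4 = 6
  Term 1 contributes -4 + 1 · 4 = 0
  Term 2 contributes 6 + 2 · 4 = 14
  Term 3 contributes 1 + 3 · 4 = 13
  Term 4 contributes 5 + 4 · 4 = 21
p(4) = ⊕ of these = min[6, 0, 14, 13, 21] = 0.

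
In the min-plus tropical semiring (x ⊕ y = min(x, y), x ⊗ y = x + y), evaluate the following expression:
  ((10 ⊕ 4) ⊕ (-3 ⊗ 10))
((10 ⊕ 4) ⊕ (-3 ⊗ 10)) = 4

Expand innermost to outermost. Recall ⊕ takes the minimum of its arguments and ⊗ takes their sum. Working out the expression ((10 ⊕ 4) ⊕ (-3 ⊗ 10)) gives 4.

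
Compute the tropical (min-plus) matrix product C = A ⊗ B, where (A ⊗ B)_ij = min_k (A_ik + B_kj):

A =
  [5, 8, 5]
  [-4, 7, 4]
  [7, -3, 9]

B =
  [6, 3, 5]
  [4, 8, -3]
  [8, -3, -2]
A ⊗ B =
  [11, 2, 3]
  [2, -1, 1]
  [1, 5, -6]

Apply the min-plus product entry-by-entry:
  C[0][0] = min over k of (A[0][0] + B[0][0] = 5 + 6 = 11, A[0][1] + B[1][0] = 8 + 4 = 12, A[0][2] + B[2][0] = 5 + 8 = 13) = 11 (attained at k = 0)
  C[0][1] = min over k of (A[0][0] + B[0][1] = 5 + 3 = 8, A[0][1] + B[1][1] = 8 + 8 = 16, A[0][2] + B[2][1] = 5 + -3 = 2) = 2 (attained at k = 2)
  C[0][2] = min over k of (A[0][0] + B[0][2] = 5 + 5 = 10, A[0][1] + B[1][2] = 8 + -3 = 5, A[0][2] + B[2][2] = 5 + -2 = 3) = 3 (attained at k = 2)
  C[1][0] = min over k of (A[1][0] + B[0][0] = -4 + 6 = 2, A[1][1] + B[1][0] = 7 + 4 = 11, A[1][2] + B[2][0] = 4 + 8 = 12) = 2 (attained at k = 0)
  C[1][1] = min over k of (A[1][0] + B[0][1] = -4 + 3 = -1, A[1][1] + B[1][1] = 7 + 8 = 15, A[1][2] + B[2][1] = 4 + -3 = 1) = -1 (attained at k = 0)
  C[1][2] = min over k of (A[1][0] + B[0][2] = -4 + 5 = 1, A[1][1] + B[1][2] = 7 + -3 = 4, A[1][2] + B[2][2] = 4 + -2 = 2) = 1 (attained at k = 0)
  C[2][0] = min over k of (A[2][0] + B[0][0] = 7 + 6 = 13, A[2][1] + B[1][0] = -3 + 4 = 1, A[2][2] + B[2][0] = 9 + 8 = 17) = 1 (attained at k = 1)
  C[2][1] = min over k of (A[2][0] + B[0][1] = 7 + 3 = 10, A[2][1] + B[1][1] = -3 + 8 = 5, A[2][2] + B[2][1] = 9 + -3 = 6) = 5 (attained at k = 1)
  C[2][2] = min over k of (A[2][0] + B[0][2] = 7 + 5 = 12, A[2][1] + B[1][2] = -3 + -3 = -6, A[2][2] + B[2][2] = 9 + -2 = 7) = -6 (attained at k = 1)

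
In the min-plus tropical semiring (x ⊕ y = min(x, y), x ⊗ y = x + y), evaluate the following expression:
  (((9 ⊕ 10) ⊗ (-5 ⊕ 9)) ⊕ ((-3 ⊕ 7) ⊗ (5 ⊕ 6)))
(((9 ⊕ 10) ⊗ (-5 ⊕ 9)) ⊕ ((-3 ⊕ 7) ⊗ (5 ⊕ 6))) = 2

Expand innermost to outermost. Recall ⊕ takes the minimum of its arguments and ⊗ takes their sum. Working out the expression (((9 ⊕ 10) ⊗ (-5 ⊕ 9)) ⊕ ((-3 ⊕ 7) ⊗ (5 ⊕ 6))) gives 2.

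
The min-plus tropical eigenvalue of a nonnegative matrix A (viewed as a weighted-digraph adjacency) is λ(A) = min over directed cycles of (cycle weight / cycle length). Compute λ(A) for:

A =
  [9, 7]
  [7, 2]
λ(A) = 2

Enumerate directed cycles and compute their means (weight / length). Sample:
  cycle 0 → 0: weight = 9, length = 1, mean = 9/1 ≈ 9.000
  cycle 1 → 1: weight = 2, length = 1, mean = 2/1 ≈ 2.000
  cycle 0 → 1 → 0: weight = 14, length = 2, mean = 14/2 ≈ 7.000
  cycle 1 → 0 → 1: weight = 14, length = 2, mean = 14/2 ≈ 7.000
Minimum mean = 2.000, attained e.g. along the cycle 1 → 1 with weight 2 and length 1. So λ(A) = 2/1 = 2.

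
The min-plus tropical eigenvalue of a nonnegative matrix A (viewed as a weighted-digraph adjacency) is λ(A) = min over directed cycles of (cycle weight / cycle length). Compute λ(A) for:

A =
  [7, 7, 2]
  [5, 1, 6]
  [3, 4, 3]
λ(A) = 1

Enumerate directed cycles and compute their means (weight / length). Sample:
  cycle 0 → 0: weight = 7, length = 1, mean = 7/1 ≈ 7.000
  cycle 1 → 1: weight = 1, length = 1, mean = 1/1 ≈ 1.000
  cycle 2 → 2: weight = 3, length = 1, mean = 3/1 ≈ 3.000
  cycle 0 → 1 → 0: weight = 12, length = 2, mean = 12/2 ≈ 6.000
  cycle 0 → 2 → 0: weight = 5, length = 2, mean = 5/2 ≈ 2.500
  cycle 1 → 0 → 1: weight = 12, length = 2, mean = 12/2 ≈ 6.000
Minimum mean = 1.000, attained e.g. along the cycle 1 → 1 with weight 1 and length 1. So λ(A) = 1/1 = 1.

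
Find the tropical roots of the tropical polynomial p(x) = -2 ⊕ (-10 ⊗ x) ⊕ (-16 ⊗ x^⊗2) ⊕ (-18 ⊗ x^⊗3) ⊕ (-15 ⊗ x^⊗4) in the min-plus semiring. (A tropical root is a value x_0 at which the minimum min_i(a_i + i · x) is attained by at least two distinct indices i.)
Roots: {-3, 2, 6, 8}

Each tropical root is a break point of the lower envelope of the lines y = a_i + i · x (there are 5 lines, with slopes 0, 1, ..., 4). Only the lines that attain the minimum somewhere contribute to roots; other lines are dominated. Here the surviving (envelope) indices are i = 4, i = 3, i = 2, i = 1, i = 0.
Intersections between consecutive envelope lines give the roots: for adjacent envelope indices i < j the intersection is x = (a_i − a_j) / (j − i). Reading off the sorted break points: {-3, 2, 6, 8}.
Verification: at each break x_0, at least two indices attain the minimum of min_i(a_i + i · x_0).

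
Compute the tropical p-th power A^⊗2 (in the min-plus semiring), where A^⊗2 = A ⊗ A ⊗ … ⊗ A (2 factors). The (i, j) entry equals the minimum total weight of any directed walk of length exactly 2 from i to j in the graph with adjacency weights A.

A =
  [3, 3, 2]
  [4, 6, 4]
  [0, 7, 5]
A^⊗2 =
  [2, 6, 5]
  [4, 7, 6]
  [3, 3, 2]

Each entry (A^⊗2)_ij equals the minimum over all length-2 walks i = v_0 → v_1 → … → v_2 = j of Σ_t A[v_t][v_{t+1}]. For example, for (i, j) = (0, 2) we minimise over 3 possible intermediate vertex sequences; the minimum is 5, attained along the walk 0 → 0 → 2.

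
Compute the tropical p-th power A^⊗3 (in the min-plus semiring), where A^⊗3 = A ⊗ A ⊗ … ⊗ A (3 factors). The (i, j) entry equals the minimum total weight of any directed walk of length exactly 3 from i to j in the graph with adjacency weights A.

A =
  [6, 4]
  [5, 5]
A^⊗3 =
  [14, 13]
  [14, 14]

Each entry (A^⊗3)_ij equals the minimum over all length-3 walks i = v_0 → v_1 → … → v_3 = j of Σ_t A[v_t][v_{t+1}]. For example, for (i, j) = (0, 1) we minimise over 4 possible intermediate vertex sequences; the minimum is 13, attained along the walk 0 → 1 → 0 → 1.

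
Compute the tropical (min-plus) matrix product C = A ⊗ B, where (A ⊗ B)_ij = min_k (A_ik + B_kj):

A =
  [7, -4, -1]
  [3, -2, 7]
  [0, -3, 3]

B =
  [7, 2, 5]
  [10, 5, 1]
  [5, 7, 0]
A ⊗ B =
  [4, 1, -3]
  [8, 3, -1]
  [7, 2, -2]

Apply the min-plus product entry-by-entry:
  C[0][0] = min over k of (A[0][0] + B[0][0] = 7 + 7 = 14, A[0][1] + B[1][0] = -4 + 10 = 6, A[0][2] + B[2][0] = -1 + 5 = 4) = 4 (attained at k = 2)
  C[0][1] = min over k of (A[0][0] + B[0][1] = 7 + 2 = 9, A[0][1] + B[1][1] = -4 + 5 = 1, A[0][2] + B[2][1] = -1 + 7 = 6) = 1 (attained at k = 1)
  C[0][2] = min over k of (A[0][0] + B[0][2] = 7 + 5 = 12, A[0][1] + B[1][2] = -4 + 1 = -3, A[0][2] + B[2][2] = -1 + 0 = -1) = -3 (attained at k = 1)
  C[1][0] = min over k of (A[1][0] + B[0][0] = 3 + 7 = 10, A[1][1] + B[1][0] = -2 + 10 = 8, A[1][2] + B[2][0] = 7 + 5 = 12) = 8 (attained at k = 1)
  C[1][1] = min over k of (A[1][0] + B[0][1] = 3 + 2 = 5, A[1][1] + B[1][1] = -2 + 5 = 3, A[1][2] + B[2][1] = 7 + 7 = 14) = 3 (attained at k = 1)
  C[1][2] = min over k of (A[1][0] + B[0][2] = 3 + 5 = 8, A[1][1] + B[1][2] = -2 + 1 = -1, A[1][2] + B[2][2] = 7 + 0 = 7) = -1 (attained at k = 1)
  C[2][0] = min over k of (A[2][0] + B[0][0] = 0 + 7 = 7, A[2][1] + B[1][0] = -3 + 10 = 7, A[2][2] + B[2][0] = 3 + 5 = 8) = 7 (attained at k = 0)
  C[2][1] = min over k of (A[2][0] + B[0][1] = 0 + 2 = 2, A[2][1] + B[1][1] = -3 + 5 = 2, A[2][2] + B[2][1] = 3 + 7 = 10) = 2 (attained at k = 0)
  C[2][2] = min over k of (A[2][0] + B[0][2] = 0 + 5 = 5, A[2][1] + B[1][2] = -3 + 1 = -2, A[2][2] + B[2][2] = 3 + 0 = 3) = -2 (attained at k = 1)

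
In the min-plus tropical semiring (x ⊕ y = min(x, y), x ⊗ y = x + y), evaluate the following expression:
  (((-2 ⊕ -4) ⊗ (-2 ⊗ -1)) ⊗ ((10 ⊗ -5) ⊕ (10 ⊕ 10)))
(((-2 ⊕ -4) ⊗ (-2 ⊗ -1)) ⊗ ((10 ⊗ -5) ⊕ (10 ⊕ 10))) = -2

Expand innermost to outermost. Recall ⊕ takes the minimum of its arguments and ⊗ takes their sum. Working out the expression (((-2 ⊕ -4) ⊗ (-2 ⊗ -1)) ⊗ ((10 ⊗ -5) ⊕ (10 ⊕ 10))) gives -2.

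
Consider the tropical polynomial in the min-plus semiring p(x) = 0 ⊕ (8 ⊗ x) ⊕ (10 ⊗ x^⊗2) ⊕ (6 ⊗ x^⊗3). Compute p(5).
p(5) = 0

A tropical monomial a ⊗ x^⊗i evaluates to a + i · x. Evaluating each term at x = 5:
  Term 0 contributes 0 + 0 · 5 = 0
  Term 1 contributes 8 + 1 · 5 = 13
  Term 2 contributes 10 + 2 · 5 = 20
  Term 3 contributes 6 + 3 · 5 = 21
p(5) = ⊕ of these = min[0, 13, 20, 21] = 0.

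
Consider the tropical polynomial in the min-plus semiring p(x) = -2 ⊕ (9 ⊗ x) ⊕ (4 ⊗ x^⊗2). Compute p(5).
p(5) = -2

A tropical monomial a ⊗ x^⊗i evaluates to a + i · x. Evaluating each term at x = 5:
  Term 0 contributes -2 + 0 · 5 = -2
  Term 1 contributes 9 + 1 · 5 = 14
  Term 2 contributes 4 + 2 · 5 = 14
p(5) = ⊕ of these = min[-2, 14, 14] = -2.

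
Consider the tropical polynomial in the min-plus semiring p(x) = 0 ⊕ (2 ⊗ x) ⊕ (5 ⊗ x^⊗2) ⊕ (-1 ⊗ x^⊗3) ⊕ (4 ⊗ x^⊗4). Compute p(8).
p(8) = 0

A tropical monomial a ⊗ x^⊗i evaluates to a + i · x. Evaluating each term at x = 8:
  Term 0 contributes 0 + 0 · 8 = 0
  Term 1 contributes 2 + 1 · 8 = 10
  Term 2 contributes 5 + 2 · 8 = 21
  Term 3 contributes -1 + 3 · 8 = 23
  Term 4 contributes 4 + 4 · 8 = 36
p(8) = ⊕ of these = min[0, 10, 21, 23, 36] = 0.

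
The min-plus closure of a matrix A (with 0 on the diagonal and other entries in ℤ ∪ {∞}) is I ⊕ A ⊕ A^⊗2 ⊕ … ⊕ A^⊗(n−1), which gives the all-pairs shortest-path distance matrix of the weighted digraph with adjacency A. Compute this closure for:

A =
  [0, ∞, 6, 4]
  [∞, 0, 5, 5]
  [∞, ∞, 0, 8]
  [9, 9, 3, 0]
Closure =
  [0, 13, 6, 4]
  [14, 0, 5, 5]
  [17, 17, 0, 8]
  [9, 9, 3, 0]

This is the Floyd-Warshall all-pairs shortest-path computation. For each intermediate vertex k = 0, 1, …, 3, update dist[i][j] ← min(dist[i][j], dist[i][k] + dist[k][j]). The final matrix gives, for each (i, j), the minimum total weight of any directed path from i to j (possibly empty when i = j).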